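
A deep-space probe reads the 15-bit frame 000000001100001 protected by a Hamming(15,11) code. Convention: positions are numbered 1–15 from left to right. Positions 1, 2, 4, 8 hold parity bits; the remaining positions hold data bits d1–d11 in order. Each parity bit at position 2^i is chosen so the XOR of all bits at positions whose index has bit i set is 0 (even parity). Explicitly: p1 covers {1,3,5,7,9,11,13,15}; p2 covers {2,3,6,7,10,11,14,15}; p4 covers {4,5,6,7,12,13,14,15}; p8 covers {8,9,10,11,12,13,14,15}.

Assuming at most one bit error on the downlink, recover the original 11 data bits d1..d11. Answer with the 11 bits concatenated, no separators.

s1 (pos 1,3,5,7,9,11,13,15): 0⊕0⊕0⊕0⊕1⊕0⊕0⊕1 = 0
s2 (pos 2,3,6,7,10,11,14,15): 0⊕0⊕0⊕0⊕1⊕0⊕0⊕1 = 0
s4 (pos 4,5,6,7,12,13,14,15): 0⊕0⊕0⊕0⊕0⊕0⊕0⊕1 = 1
s8 (pos 8,9,10,11,12,13,14,15): 0⊕1⊕1⊕0⊕0⊕0⊕0⊕1 = 1
Syndrome s8…s1 = 1100 → error at position 12.
Flip position 12: 000000001100001 → 000000001101001
Read data bits from positions 3,5,6,7,9,10,11,12,13,14,15: 00001101001

00001101001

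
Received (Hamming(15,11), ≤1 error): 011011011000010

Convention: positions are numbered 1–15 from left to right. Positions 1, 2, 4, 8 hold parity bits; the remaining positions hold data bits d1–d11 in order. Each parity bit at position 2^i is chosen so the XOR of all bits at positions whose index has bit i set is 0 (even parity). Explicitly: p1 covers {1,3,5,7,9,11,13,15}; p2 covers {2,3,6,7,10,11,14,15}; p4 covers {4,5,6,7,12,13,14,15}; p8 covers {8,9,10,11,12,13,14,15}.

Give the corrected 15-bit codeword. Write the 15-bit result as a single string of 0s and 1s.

011011011000110

s1 (pos 1,3,5,7,9,11,13,15): 0⊕1⊕1⊕0⊕1⊕0⊕0⊕0 = 1
s2 (pos 2,3,6,7,10,11,14,15): 1⊕1⊕1⊕0⊕0⊕0⊕1⊕0 = 0
s4 (pos 4,5,6,7,12,13,14,15): 0⊕1⊕1⊕0⊕0⊕0⊕1⊕0 = 1
s8 (pos 8,9,10,11,12,13,14,15): 1⊕1⊕0⊕0⊕0⊕0⊕1⊕0 = 1
Syndrome s8…s1 = 1101 → error at position 13.
Flip position 13: 011011011000010 → 011011011000110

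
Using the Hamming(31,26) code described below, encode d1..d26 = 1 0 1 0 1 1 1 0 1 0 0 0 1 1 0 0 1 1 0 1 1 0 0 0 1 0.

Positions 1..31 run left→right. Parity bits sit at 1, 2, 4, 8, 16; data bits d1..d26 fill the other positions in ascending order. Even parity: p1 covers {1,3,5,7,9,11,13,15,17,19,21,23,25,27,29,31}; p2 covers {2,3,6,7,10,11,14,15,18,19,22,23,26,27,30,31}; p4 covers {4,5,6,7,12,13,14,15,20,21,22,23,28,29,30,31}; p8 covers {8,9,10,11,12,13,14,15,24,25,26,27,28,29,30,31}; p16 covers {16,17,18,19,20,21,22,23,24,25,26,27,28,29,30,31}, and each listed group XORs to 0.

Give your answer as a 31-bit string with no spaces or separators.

1011010111101001011001101100010

Place data at non-parity positions: p1 p2 1 p4 0 1 0 p8 1 1 1 0 1 0 0 p16 0 1 1 0 0 1 1 0 1 1 0 0 0 1 0
p1 (pos 1,3,5,7,9,11,13,15,17,19,21,23,25,27,29,31): XOR of data positions = 1⊕0⊕0⊕1⊕1⊕1⊕0⊕0⊕1⊕0⊕1⊕1⊕0⊕0⊕0 = 1
p2 (pos 2,3,6,7,10,11,14,15,18,19,22,23,26,27,30,31): XOR of data positions = 1⊕1⊕0⊕1⊕1⊕0⊕0⊕1⊕1⊕1⊕1⊕1⊕0⊕1⊕0 = 0
p4 (pos 4,5,6,7,12,13,14,15,20,21,22,23,28,29,30,31): XOR of data positions = 0⊕1⊕0⊕0⊕1⊕0⊕0⊕0⊕0⊕1⊕1⊕0⊕0⊕1⊕0 = 1
p8 (pos 8,9,10,11,12,13,14,15,24,25,26,27,28,29,30,31): XOR of data positions = 1⊕1⊕1⊕0⊕1⊕0⊕0⊕0⊕1⊕1⊕0⊕0⊕0⊕1⊕0 = 1
p16 (pos 16,17,18,19,20,21,22,23,24,25,26,27,28,29,30,31): XOR of data positions = 0⊕1⊕1⊕0⊕0⊕1⊕1⊕0⊕1⊕1⊕0⊕0⊕0⊕1⊕0 = 1
Codeword: 1011010111101001011001101100010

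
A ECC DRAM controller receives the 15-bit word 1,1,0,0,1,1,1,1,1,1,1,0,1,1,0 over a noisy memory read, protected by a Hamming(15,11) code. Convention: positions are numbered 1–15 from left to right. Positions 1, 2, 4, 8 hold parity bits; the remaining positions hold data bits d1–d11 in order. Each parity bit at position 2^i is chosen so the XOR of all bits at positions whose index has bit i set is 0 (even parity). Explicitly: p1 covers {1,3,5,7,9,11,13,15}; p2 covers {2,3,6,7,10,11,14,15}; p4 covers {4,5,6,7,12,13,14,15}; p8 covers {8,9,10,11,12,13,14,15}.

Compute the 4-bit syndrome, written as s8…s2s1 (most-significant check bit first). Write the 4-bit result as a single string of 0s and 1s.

s1 (pos 1,3,5,7,9,11,13,15): 1⊕0⊕1⊕1⊕1⊕1⊕1⊕0 = 0
s2 (pos 2,3,6,7,10,11,14,15): 1⊕0⊕1⊕1⊕1⊕1⊕1⊕0 = 0
s4 (pos 4,5,6,7,12,13,14,15): 0⊕1⊕1⊕1⊕0⊕1⊕1⊕0 = 1
s8 (pos 8,9,10,11,12,13,14,15): 1⊕1⊕1⊕1⊕0⊕1⊕1⊕0 = 0
Syndrome s8…s1 = 0100 → error at position 4.

0100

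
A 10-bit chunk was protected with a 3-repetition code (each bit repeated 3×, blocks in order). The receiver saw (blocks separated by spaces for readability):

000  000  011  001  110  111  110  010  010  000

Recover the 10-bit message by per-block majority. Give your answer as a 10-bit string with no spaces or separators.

Block 1 (000): 0 ones → 0
Block 2 (000): 0 ones → 0
Block 3 (011): 2 ones → 1
Block 4 (001): 1 one → 0
Block 5 (110): 2 ones → 1
Block 6 (111): 3 ones → 1
Block 7 (110): 2 ones → 1
Block 8 (010): 1 one → 0
Block 9 (010): 1 one → 0
Block 10 (000): 0 ones → 0

0010111000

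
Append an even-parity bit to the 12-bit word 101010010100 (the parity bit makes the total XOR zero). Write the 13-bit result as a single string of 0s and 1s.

XOR of the 12 data bits: 1⊕0⊕1⊕0⊕1⊕0⊕0⊕1⊕0⊕1⊕0⊕0 = 1
Parity bit = 1 (so all 13 bits XOR to 0).

1010100101001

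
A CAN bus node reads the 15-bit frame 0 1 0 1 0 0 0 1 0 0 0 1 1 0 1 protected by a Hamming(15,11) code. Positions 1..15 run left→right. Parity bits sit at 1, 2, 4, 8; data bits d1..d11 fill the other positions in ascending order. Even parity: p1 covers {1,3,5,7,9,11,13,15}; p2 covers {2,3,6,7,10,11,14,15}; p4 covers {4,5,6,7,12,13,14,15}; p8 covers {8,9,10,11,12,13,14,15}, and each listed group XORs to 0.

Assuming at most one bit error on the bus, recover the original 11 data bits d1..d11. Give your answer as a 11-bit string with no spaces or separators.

00000001101

s1 (pos 1,3,5,7,9,11,13,15): 0⊕0⊕0⊕0⊕0⊕0⊕1⊕1 = 0
s2 (pos 2,3,6,7,10,11,14,15): 1⊕0⊕0⊕0⊕0⊕0⊕0⊕1 = 0
s4 (pos 4,5,6,7,12,13,14,15): 1⊕0⊕0⊕0⊕1⊕1⊕0⊕1 = 0
s8 (pos 8,9,10,11,12,13,14,15): 1⊕0⊕0⊕0⊕1⊕1⊕0⊕1 = 0
Syndrome s8…s1 = 0000 → no error.
Read data bits from positions 3,5,6,7,9,10,11,12,13,14,15: 00000001101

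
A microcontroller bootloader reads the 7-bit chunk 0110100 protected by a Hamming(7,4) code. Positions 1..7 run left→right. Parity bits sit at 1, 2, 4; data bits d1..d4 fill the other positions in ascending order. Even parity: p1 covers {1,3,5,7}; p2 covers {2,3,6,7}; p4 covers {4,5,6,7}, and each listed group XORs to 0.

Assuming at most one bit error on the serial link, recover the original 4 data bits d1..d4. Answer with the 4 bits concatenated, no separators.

1100

s1 (pos 1,3,5,7): 0⊕1⊕1⊕0 = 0
s2 (pos 2,3,6,7): 1⊕1⊕0⊕0 = 0
s4 (pos 4,5,6,7): 0⊕1⊕0⊕0 = 1
Syndrome s4…s1 = 100 → error at position 4.
Flip position 4: 0110100 → 0111100
Read data bits from positions 3,5,6,7: 1100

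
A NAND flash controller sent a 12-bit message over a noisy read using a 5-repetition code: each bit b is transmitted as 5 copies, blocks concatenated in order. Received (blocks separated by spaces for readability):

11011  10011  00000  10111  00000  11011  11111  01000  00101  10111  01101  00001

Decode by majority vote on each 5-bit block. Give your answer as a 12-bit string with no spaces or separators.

110101100110

Block 1 (11011): 4 ones → 1
Block 2 (10011): 3 ones → 1
Block 3 (00000): 0 ones → 0
Block 4 (10111): 4 ones → 1
Block 5 (00000): 0 ones → 0
Block 6 (11011): 4 ones → 1
Block 7 (11111): 5 ones → 1
Block 8 (01000): 1 one → 0
Block 9 (00101): 2 ones → 0
Block 10 (10111): 4 ones → 1
Block 11 (01101): 3 ones → 1
Block 12 (00001): 1 one → 0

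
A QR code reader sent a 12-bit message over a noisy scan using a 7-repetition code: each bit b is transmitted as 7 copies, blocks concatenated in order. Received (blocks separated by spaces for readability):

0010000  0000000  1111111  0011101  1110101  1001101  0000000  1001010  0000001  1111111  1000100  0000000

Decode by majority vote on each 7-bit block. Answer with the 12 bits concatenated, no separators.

Block 1 (0010000): 1 one → 0
Block 2 (0000000): 0 ones → 0
Block 3 (1111111): 7 ones → 1
Block 4 (0011101): 4 ones → 1
Block 5 (1110101): 5 ones → 1
Block 6 (1001101): 4 ones → 1
Block 7 (0000000): 0 ones → 0
Block 8 (1001010): 3 ones → 0
Block 9 (0000001): 1 one → 0
Block 10 (1111111): 7 ones → 1
Block 11 (1000100): 2 ones → 0
Block 12 (0000000): 0 ones → 0

001111000100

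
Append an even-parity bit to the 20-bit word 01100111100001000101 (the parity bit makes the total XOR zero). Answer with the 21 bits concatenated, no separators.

XOR of the 20 data bits: 0⊕1⊕1⊕0⊕0⊕1⊕1⊕1⊕1⊕0⊕0⊕0⊕0⊕1⊕0⊕0⊕0⊕1⊕0⊕1 = 1
Parity bit = 1 (so all 21 bits XOR to 0).

011001111000010001011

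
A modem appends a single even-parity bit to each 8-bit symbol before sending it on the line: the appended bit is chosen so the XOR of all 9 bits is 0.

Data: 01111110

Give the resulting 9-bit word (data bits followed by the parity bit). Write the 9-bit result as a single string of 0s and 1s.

XOR of the 8 data bits: 0⊕1⊕1⊕1⊕1⊕1⊕1⊕0 = 0
Parity bit = 0 (so all 9 bits XOR to 0).

011111100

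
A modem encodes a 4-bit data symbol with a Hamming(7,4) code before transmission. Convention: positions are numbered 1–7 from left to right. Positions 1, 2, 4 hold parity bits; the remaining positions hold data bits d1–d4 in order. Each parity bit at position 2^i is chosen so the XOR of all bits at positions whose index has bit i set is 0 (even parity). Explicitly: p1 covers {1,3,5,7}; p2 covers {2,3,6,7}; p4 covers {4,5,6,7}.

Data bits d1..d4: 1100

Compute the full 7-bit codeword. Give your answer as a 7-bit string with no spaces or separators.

Place data at non-parity positions: p1 p2 1 p4 1 0 0
p1 (pos 1,3,5,7): XOR of data positions = 1⊕1⊕0 = 0
p2 (pos 2,3,6,7): XOR of data positions = 1⊕0⊕0 = 1
p4 (pos 4,5,6,7): XOR of data positions = 1⊕0⊕0 = 1
Codeword: 0111100

0111100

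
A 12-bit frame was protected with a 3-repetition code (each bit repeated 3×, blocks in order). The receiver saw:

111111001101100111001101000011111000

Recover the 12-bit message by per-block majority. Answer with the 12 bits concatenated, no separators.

Block 1 (111): 3 ones → 1
Block 2 (111): 3 ones → 1
Block 3 (001): 1 one → 0
Block 4 (101): 2 ones → 1
Block 5 (100): 1 one → 0
Block 6 (111): 3 ones → 1
Block 7 (001): 1 one → 0
Block 8 (101): 2 ones → 1
Block 9 (000): 0 ones → 0
Block 10 (011): 2 ones → 1
Block 11 (111): 3 ones → 1
Block 12 (000): 0 ones → 0

110101010110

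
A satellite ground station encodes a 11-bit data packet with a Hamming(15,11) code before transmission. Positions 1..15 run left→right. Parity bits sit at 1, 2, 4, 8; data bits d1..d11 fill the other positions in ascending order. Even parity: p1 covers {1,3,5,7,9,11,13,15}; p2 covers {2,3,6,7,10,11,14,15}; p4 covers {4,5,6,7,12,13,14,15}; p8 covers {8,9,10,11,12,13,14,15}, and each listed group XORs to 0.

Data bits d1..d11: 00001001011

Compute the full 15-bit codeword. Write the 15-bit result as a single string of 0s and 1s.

Place data at non-parity positions: p1 p2 0 p4 0 0 0 p8 1 0 0 1 0 1 1
p1 (pos 1,3,5,7,9,11,13,15): XOR of data positions = 0⊕0⊕0⊕1⊕0⊕0⊕1 = 0
p2 (pos 2,3,6,7,10,11,14,15): XOR of data positions = 0⊕0⊕0⊕0⊕0⊕1⊕1 = 0
p4 (pos 4,5,6,7,12,13,14,15): XOR of data positions = 0⊕0⊕0⊕1⊕0⊕1⊕1 = 1
p8 (pos 8,9,10,11,12,13,14,15): XOR of data positions = 1⊕0⊕0⊕1⊕0⊕1⊕1 = 0
Codeword: 000100001001011

000100001001011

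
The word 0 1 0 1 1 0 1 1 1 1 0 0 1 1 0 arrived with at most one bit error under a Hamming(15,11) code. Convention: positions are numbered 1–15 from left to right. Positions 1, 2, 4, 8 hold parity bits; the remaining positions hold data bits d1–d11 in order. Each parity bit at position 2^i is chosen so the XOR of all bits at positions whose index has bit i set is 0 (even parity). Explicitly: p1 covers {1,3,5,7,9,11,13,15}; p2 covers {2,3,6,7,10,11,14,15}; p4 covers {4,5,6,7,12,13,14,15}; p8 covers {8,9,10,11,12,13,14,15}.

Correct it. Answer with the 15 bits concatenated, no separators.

s1 (pos 1,3,5,7,9,11,13,15): 0⊕0⊕1⊕1⊕1⊕0⊕1⊕0 = 0
s2 (pos 2,3,6,7,10,11,14,15): 1⊕0⊕0⊕1⊕1⊕0⊕1⊕0 = 0
s4 (pos 4,5,6,7,12,13,14,15): 1⊕1⊕0⊕1⊕0⊕1⊕1⊕0 = 1
s8 (pos 8,9,10,11,12,13,14,15): 1⊕1⊕1⊕0⊕0⊕1⊕1⊕0 = 1
Syndrome s8…s1 = 1100 → error at position 12.
Flip position 12: 010110111100110 → 010110111101110

010110111101110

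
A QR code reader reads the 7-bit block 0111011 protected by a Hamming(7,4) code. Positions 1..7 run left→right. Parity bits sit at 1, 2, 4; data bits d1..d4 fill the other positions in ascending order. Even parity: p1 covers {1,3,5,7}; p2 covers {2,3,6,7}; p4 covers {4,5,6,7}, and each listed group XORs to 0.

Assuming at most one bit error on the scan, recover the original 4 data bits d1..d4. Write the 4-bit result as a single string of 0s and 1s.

1011

s1 (pos 1,3,5,7): 0⊕1⊕0⊕1 = 0
s2 (pos 2,3,6,7): 1⊕1⊕1⊕1 = 0
s4 (pos 4,5,6,7): 1⊕0⊕1⊕1 = 1
Syndrome s4…s1 = 100 → error at position 4.
Flip position 4: 0111011 → 0110011
Read data bits from positions 3,5,6,7: 1011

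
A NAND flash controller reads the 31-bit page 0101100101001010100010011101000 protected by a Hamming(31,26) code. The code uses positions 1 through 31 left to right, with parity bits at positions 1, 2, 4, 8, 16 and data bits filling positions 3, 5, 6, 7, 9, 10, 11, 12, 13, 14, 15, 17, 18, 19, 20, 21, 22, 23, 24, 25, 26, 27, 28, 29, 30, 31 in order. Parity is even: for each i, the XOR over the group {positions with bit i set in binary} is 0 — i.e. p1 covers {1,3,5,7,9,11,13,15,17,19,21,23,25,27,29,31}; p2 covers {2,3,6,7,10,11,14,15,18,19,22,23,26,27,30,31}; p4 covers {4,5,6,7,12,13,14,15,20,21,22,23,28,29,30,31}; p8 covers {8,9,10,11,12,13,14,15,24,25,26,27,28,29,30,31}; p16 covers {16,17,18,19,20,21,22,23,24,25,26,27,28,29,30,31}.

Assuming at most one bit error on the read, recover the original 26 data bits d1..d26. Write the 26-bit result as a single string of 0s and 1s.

s1 (pos 1,3,5,7,9,11,13,15,17,19,21,23,25,27,29,31): 0⊕0⊕1⊕0⊕0⊕0⊕1⊕1⊕1⊕0⊕1⊕0⊕1⊕0⊕0⊕0 = 0
s2 (pos 2,3,6,7,10,11,14,15,18,19,22,23,26,27,30,31): 1⊕0⊕0⊕0⊕1⊕0⊕0⊕1⊕0⊕0⊕0⊕0⊕1⊕0⊕0⊕0 = 0
s4 (pos 4,5,6,7,12,13,14,15,20,21,22,23,28,29,30,31): 1⊕1⊕0⊕0⊕0⊕1⊕0⊕1⊕0⊕1⊕0⊕0⊕1⊕0⊕0⊕0 = 0
s8 (pos 8,9,10,11,12,13,14,15,24,25,26,27,28,29,30,31): 1⊕0⊕1⊕0⊕0⊕1⊕0⊕1⊕1⊕1⊕1⊕0⊕1⊕0⊕0⊕0 = 0
s16 (pos 16,17,18,19,20,21,22,23,24,25,26,27,28,29,30,31): 0⊕1⊕0⊕0⊕0⊕1⊕0⊕0⊕1⊕1⊕1⊕0⊕1⊕0⊕0⊕0 = 0
Syndrome s16…s1 = 00000 → no error.
Read data bits from positions 3,5,6,7,9,10,11,12,13,14,15,17,18,19,20,21,22,23,24,25,26,27,28,29,30,31: 01000100101100010011101000

01000100101100010011101000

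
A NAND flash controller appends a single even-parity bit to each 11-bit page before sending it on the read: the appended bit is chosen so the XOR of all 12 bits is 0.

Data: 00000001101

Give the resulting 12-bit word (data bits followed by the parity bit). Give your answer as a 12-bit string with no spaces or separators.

000000011011

XOR of the 11 data bits: 0⊕0⊕0⊕0⊕0⊕0⊕0⊕1⊕1⊕0⊕1 = 1
Parity bit = 1 (so all 12 bits XOR to 0).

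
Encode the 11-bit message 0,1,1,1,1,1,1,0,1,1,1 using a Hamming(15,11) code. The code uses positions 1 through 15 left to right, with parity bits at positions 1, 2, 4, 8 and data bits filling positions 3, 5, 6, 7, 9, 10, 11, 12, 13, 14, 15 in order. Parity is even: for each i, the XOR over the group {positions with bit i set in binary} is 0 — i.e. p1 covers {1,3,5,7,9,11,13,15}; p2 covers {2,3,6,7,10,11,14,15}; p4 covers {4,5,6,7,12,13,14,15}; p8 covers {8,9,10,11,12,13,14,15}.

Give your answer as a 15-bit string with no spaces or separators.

000011101110111

Place data at non-parity positions: p1 p2 0 p4 1 1 1 p8 1 1 1 0 1 1 1
p1 (pos 1,3,5,7,9,11,13,15): XOR of data positions = 0⊕1⊕1⊕1⊕1⊕1⊕1 = 0
p2 (pos 2,3,6,7,10,11,14,15): XOR of data positions = 0⊕1⊕1⊕1⊕1⊕1⊕1 = 0
p4 (pos 4,5,6,7,12,13,14,15): XOR of data positions = 1⊕1⊕1⊕0⊕1⊕1⊕1 = 0
p8 (pos 8,9,10,11,12,13,14,15): XOR of data positions = 1⊕1⊕1⊕0⊕1⊕1⊕1 = 0
Codeword: 000011101110111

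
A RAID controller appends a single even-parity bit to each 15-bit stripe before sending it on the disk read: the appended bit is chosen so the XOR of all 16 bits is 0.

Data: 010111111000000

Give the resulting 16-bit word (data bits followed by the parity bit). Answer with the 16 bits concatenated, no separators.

0101111110000001

XOR of the 15 data bits: 0⊕1⊕0⊕1⊕1⊕1⊕1⊕1⊕1⊕0⊕0⊕0⊕0⊕0⊕0 = 1
Parity bit = 1 (so all 16 bits XOR to 0).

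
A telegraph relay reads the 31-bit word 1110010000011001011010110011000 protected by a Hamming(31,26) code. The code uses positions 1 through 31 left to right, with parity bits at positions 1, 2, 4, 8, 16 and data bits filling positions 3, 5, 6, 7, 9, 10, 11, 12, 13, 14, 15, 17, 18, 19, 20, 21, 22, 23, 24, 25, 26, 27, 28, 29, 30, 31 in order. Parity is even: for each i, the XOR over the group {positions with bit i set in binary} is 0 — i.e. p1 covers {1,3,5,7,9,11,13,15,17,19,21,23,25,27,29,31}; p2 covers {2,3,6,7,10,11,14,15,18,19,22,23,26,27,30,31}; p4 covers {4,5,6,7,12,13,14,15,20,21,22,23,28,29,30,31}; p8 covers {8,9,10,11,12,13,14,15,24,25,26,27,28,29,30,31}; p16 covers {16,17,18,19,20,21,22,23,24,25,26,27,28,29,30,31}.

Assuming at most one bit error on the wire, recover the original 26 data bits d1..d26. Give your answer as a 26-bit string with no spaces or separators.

s1 (pos 1,3,5,7,9,11,13,15,17,19,21,23,25,27,29,31): 1⊕1⊕0⊕0⊕0⊕0⊕1⊕0⊕0⊕1⊕1⊕1⊕0⊕1⊕0⊕0 = 1
s2 (pos 2,3,6,7,10,11,14,15,18,19,22,23,26,27,30,31): 1⊕1⊕1⊕0⊕0⊕0⊕0⊕0⊕1⊕1⊕0⊕1⊕0⊕1⊕0⊕0 = 1
s4 (pos 4,5,6,7,12,13,14,15,20,21,22,23,28,29,30,31): 0⊕0⊕1⊕0⊕1⊕1⊕0⊕0⊕0⊕1⊕0⊕1⊕1⊕0⊕0⊕0 = 0
s8 (pos 8,9,10,11,12,13,14,15,24,25,26,27,28,29,30,31): 0⊕0⊕0⊕0⊕1⊕1⊕0⊕0⊕1⊕0⊕0⊕1⊕1⊕0⊕0⊕0 = 1
s16 (pos 16,17,18,19,20,21,22,23,24,25,26,27,28,29,30,31): 1⊕0⊕1⊕1⊕0⊕1⊕0⊕1⊕1⊕0⊕0⊕1⊕1⊕0⊕0⊕0 = 0
Syndrome s16…s1 = 01011 → error at position 11.
Flip position 11: 1110010000011001011010110011000 → 1110010000111001011010110011000
Read data bits from positions 3,5,6,7,9,10,11,12,13,14,15,17,18,19,20,21,22,23,24,25,26,27,28,29,30,31: 10100011100011010110011000

10100011100011010110011000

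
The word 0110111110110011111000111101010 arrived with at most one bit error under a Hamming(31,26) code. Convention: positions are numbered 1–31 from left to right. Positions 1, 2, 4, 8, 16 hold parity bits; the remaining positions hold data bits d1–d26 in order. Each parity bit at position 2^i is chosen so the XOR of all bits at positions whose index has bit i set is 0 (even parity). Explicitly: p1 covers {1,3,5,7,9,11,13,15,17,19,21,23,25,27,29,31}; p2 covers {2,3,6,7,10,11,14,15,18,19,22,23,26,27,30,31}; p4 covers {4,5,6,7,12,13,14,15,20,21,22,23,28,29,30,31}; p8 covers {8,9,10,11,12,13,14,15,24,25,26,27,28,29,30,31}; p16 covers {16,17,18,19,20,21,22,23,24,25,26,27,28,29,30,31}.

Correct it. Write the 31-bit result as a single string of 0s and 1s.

s1 (pos 1,3,5,7,9,11,13,15,17,19,21,23,25,27,29,31): 0⊕1⊕1⊕1⊕1⊕1⊕0⊕1⊕1⊕1⊕0⊕1⊕1⊕0⊕0⊕0 = 0
s2 (pos 2,3,6,7,10,11,14,15,18,19,22,23,26,27,30,31): 1⊕1⊕1⊕1⊕0⊕1⊕0⊕1⊕1⊕1⊕0⊕1⊕1⊕0⊕1⊕0 = 1
s4 (pos 4,5,6,7,12,13,14,15,20,21,22,23,28,29,30,31): 0⊕1⊕1⊕1⊕1⊕0⊕0⊕1⊕0⊕0⊕0⊕1⊕1⊕0⊕1⊕0 = 0
s8 (pos 8,9,10,11,12,13,14,15,24,25,26,27,28,29,30,31): 1⊕1⊕0⊕1⊕1⊕0⊕0⊕1⊕1⊕1⊕1⊕0⊕1⊕0⊕1⊕0 = 0
s16 (pos 16,17,18,19,20,21,22,23,24,25,26,27,28,29,30,31): 1⊕1⊕1⊕1⊕0⊕0⊕0⊕1⊕1⊕1⊕1⊕0⊕1⊕0⊕1⊕0 = 0
Syndrome s16…s1 = 00010 → error at position 2.
Flip position 2: 0110111110110011111000111101010 → 0010111110110011111000111101010

0010111110110011111000111101010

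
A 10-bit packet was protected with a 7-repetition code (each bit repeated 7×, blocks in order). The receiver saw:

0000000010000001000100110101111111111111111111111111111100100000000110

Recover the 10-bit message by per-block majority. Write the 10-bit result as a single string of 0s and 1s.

Block 1 (0000000): 0 ones → 0
Block 2 (0100000): 1 one → 0
Block 3 (0100010): 2 ones → 0
Block 4 (0110101): 4 ones → 1
Block 5 (1111111): 7 ones → 1
Block 6 (1111111): 7 ones → 1
Block 7 (1111111): 7 ones → 1
Block 8 (1111111): 7 ones → 1
Block 9 (0010000): 1 one → 0
Block 10 (0000110): 2 ones → 0

0001111100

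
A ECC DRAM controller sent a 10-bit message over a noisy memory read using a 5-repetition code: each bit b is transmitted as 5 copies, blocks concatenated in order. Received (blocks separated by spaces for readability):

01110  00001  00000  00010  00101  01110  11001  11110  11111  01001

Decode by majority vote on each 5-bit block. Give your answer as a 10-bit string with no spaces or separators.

1000011110

Block 1 (01110): 3 ones → 1
Block 2 (00001): 1 one → 0
Block 3 (00000): 0 ones → 0
Block 4 (00010): 1 one → 0
Block 5 (00101): 2 ones → 0
Block 6 (01110): 3 ones → 1
Block 7 (11001): 3 ones → 1
Block 8 (11110): 4 ones → 1
Block 9 (11111): 5 ones → 1
Block 10 (01001): 2 ones → 0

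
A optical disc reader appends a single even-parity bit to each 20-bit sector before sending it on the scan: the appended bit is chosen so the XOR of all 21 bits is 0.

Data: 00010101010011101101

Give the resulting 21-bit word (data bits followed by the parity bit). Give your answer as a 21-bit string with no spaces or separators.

XOR of the 20 data bits: 0⊕0⊕0⊕1⊕0⊕1⊕0⊕1⊕0⊕1⊕0⊕0⊕1⊕1⊕1⊕0⊕1⊕1⊕0⊕1 = 0
Parity bit = 0 (so all 21 bits XOR to 0).

000101010100111011010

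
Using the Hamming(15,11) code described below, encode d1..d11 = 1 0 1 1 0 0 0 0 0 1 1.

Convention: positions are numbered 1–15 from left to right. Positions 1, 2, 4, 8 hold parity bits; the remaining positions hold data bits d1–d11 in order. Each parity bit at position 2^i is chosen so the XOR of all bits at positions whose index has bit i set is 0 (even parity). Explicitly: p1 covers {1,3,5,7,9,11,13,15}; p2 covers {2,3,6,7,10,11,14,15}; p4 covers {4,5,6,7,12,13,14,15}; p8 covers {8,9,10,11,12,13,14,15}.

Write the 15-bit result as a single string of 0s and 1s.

Place data at non-parity positions: p1 p2 1 p4 0 1 1 p8 0 0 0 0 0 1 1
p1 (pos 1,3,5,7,9,11,13,15): XOR of data positions = 1⊕0⊕1⊕0⊕0⊕0⊕1 = 1
p2 (pos 2,3,6,7,10,11,14,15): XOR of data positions = 1⊕1⊕1⊕0⊕0⊕1⊕1 = 1
p4 (pos 4,5,6,7,12,13,14,15): XOR of data positions = 0⊕1⊕1⊕0⊕0⊕1⊕1 = 0
p8 (pos 8,9,10,11,12,13,14,15): XOR of data positions = 0⊕0⊕0⊕0⊕0⊕1⊕1 = 0
Codeword: 111001100000011

111001100000011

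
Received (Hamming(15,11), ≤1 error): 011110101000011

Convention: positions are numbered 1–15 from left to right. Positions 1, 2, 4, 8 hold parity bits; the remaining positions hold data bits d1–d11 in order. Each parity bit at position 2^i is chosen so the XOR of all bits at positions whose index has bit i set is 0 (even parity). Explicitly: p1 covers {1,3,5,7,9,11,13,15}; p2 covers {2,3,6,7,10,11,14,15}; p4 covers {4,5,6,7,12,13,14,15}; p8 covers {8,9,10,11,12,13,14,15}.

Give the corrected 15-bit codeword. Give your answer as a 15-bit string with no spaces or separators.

011110101000010

s1 (pos 1,3,5,7,9,11,13,15): 0⊕1⊕1⊕1⊕1⊕0⊕0⊕1 = 1
s2 (pos 2,3,6,7,10,11,14,15): 1⊕1⊕0⊕1⊕0⊕0⊕1⊕1 = 1
s4 (pos 4,5,6,7,12,13,14,15): 1⊕1⊕0⊕1⊕0⊕0⊕1⊕1 = 1
s8 (pos 8,9,10,11,12,13,14,15): 0⊕1⊕0⊕0⊕0⊕0⊕1⊕1 = 1
Syndrome s8…s1 = 1111 → error at position 15.
Flip position 15: 011110101000011 → 011110101000010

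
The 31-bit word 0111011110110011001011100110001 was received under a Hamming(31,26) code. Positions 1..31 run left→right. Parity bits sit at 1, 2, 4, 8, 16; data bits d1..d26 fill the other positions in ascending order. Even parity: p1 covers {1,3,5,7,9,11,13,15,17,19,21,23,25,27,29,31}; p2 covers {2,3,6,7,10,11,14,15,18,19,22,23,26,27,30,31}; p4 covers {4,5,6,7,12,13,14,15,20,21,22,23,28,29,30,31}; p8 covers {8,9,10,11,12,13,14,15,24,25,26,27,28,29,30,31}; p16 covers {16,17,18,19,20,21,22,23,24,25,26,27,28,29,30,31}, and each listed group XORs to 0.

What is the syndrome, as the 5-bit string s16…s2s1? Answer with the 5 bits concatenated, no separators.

s1 (pos 1,3,5,7,9,11,13,15,17,19,21,23,25,27,29,31): 0⊕1⊕0⊕1⊕1⊕1⊕0⊕1⊕0⊕1⊕1⊕1⊕0⊕1⊕0⊕1 = 0
s2 (pos 2,3,6,7,10,11,14,15,18,19,22,23,26,27,30,31): 1⊕1⊕1⊕1⊕0⊕1⊕0⊕1⊕0⊕1⊕1⊕1⊕1⊕1⊕0⊕1 = 0
s4 (pos 4,5,6,7,12,13,14,15,20,21,22,23,28,29,30,31): 1⊕0⊕1⊕1⊕1⊕0⊕0⊕1⊕0⊕1⊕1⊕1⊕0⊕0⊕0⊕1 = 1
s8 (pos 8,9,10,11,12,13,14,15,24,25,26,27,28,29,30,31): 1⊕1⊕0⊕1⊕1⊕0⊕0⊕1⊕0⊕0⊕1⊕1⊕0⊕0⊕0⊕1 = 0
s16 (pos 16,17,18,19,20,21,22,23,24,25,26,27,28,29,30,31): 1⊕0⊕0⊕1⊕0⊕1⊕1⊕1⊕0⊕0⊕1⊕1⊕0⊕0⊕0⊕1 = 0
Syndrome s16…s1 = 00100 → error at position 4.

00100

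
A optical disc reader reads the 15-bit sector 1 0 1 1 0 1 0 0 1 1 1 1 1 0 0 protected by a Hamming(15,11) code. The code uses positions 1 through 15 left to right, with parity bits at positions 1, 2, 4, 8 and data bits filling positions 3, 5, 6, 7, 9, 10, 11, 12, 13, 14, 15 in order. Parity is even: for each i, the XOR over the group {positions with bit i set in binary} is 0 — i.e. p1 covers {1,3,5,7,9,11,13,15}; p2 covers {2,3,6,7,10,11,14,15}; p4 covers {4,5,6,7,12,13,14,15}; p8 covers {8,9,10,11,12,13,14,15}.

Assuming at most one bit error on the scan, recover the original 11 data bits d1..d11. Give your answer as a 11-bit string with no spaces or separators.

10100111100

s1 (pos 1,3,5,7,9,11,13,15): 1⊕1⊕0⊕0⊕1⊕1⊕1⊕0 = 1
s2 (pos 2,3,6,7,10,11,14,15): 0⊕1⊕1⊕0⊕1⊕1⊕0⊕0 = 0
s4 (pos 4,5,6,7,12,13,14,15): 1⊕0⊕1⊕0⊕1⊕1⊕0⊕0 = 0
s8 (pos 8,9,10,11,12,13,14,15): 0⊕1⊕1⊕1⊕1⊕1⊕0⊕0 = 1
Syndrome s8…s1 = 1001 → error at position 9.
Flip position 9: 101101001111100 → 101101000111100
Read data bits from positions 3,5,6,7,9,10,11,12,13,14,15: 10100111100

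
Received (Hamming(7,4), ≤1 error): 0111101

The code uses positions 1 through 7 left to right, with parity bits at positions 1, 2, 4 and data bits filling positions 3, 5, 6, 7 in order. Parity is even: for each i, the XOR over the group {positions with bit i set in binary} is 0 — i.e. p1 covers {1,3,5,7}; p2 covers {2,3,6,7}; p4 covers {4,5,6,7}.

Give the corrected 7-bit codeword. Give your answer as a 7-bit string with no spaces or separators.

s1 (pos 1,3,5,7): 0⊕1⊕1⊕1 = 1
s2 (pos 2,3,6,7): 1⊕1⊕0⊕1 = 1
s4 (pos 4,5,6,7): 1⊕1⊕0⊕1 = 1
Syndrome s4…s1 = 111 → error at position 7.
Flip position 7: 0111101 → 0111100

0111100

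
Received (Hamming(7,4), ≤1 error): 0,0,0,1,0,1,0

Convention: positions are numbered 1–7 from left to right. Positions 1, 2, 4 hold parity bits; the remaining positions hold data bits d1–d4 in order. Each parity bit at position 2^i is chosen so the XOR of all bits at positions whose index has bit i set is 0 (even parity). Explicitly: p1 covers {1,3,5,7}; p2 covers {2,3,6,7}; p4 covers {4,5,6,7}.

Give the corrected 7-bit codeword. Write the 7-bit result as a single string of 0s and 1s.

0101010

s1 (pos 1,3,5,7): 0⊕0⊕0⊕0 = 0
s2 (pos 2,3,6,7): 0⊕0⊕1⊕0 = 1
s4 (pos 4,5,6,7): 1⊕0⊕1⊕0 = 0
Syndrome s4…s1 = 010 → error at position 2.
Flip position 2: 0001010 → 0101010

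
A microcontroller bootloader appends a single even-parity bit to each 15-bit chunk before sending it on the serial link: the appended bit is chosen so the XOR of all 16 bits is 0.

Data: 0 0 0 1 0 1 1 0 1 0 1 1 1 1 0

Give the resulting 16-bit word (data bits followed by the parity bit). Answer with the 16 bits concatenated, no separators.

XOR of the 15 data bits: 0⊕0⊕0⊕1⊕0⊕1⊕1⊕0⊕1⊕0⊕1⊕1⊕1⊕1⊕0 = 0
Parity bit = 0 (so all 16 bits XOR to 0).

0001011010111100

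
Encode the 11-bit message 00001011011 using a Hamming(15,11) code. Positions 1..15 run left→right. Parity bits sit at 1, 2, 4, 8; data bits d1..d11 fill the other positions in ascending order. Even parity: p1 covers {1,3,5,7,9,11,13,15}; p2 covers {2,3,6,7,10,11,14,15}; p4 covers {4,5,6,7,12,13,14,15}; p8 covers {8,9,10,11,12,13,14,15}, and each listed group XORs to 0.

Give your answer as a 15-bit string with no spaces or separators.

Place data at non-parity positions: p1 p2 0 p4 0 0 0 p8 1 0 1 1 0 1 1
p1 (pos 1,3,5,7,9,11,13,15): XOR of data positions = 0⊕0⊕0⊕1⊕1⊕0⊕1 = 1
p2 (pos 2,3,6,7,10,11,14,15): XOR of data positions = 0⊕0⊕0⊕0⊕1⊕1⊕1 = 1
p4 (pos 4,5,6,7,12,13,14,15): XOR of data positions = 0⊕0⊕0⊕1⊕0⊕1⊕1 = 1
p8 (pos 8,9,10,11,12,13,14,15): XOR of data positions = 1⊕0⊕1⊕1⊕0⊕1⊕1 = 1
Codeword: 110100011011011

110100011011011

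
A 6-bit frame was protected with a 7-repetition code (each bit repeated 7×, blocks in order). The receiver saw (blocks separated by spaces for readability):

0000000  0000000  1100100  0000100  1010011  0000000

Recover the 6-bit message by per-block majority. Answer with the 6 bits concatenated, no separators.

Block 1 (0000000): 0 ones → 0
Block 2 (0000000): 0 ones → 0
Block 3 (1100100): 3 ones → 0
Block 4 (0000100): 1 one → 0
Block 5 (1010011): 4 ones → 1
Block 6 (0000000): 0 ones → 0

000010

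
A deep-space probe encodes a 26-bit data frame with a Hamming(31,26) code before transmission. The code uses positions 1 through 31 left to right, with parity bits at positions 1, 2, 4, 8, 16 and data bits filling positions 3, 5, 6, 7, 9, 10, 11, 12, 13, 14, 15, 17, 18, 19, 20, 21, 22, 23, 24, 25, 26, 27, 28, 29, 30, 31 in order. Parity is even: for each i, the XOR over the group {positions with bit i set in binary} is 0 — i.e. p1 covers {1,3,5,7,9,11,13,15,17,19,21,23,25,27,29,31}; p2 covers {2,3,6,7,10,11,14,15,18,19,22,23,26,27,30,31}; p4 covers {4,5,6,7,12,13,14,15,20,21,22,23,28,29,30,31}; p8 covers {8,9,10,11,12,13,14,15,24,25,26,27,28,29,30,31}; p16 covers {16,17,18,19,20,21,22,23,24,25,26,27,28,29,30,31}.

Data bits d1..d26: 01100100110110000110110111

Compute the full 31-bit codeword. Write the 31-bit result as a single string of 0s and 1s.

Place data at non-parity positions: p1 p2 0 p4 1 1 0 p8 0 1 0 0 1 1 0 p16 1 1 0 0 0 0 1 1 0 1 1 0 1 1 1
p1 (pos 1,3,5,7,9,11,13,15,17,19,21,23,25,27,29,31): XOR of data positions = 0⊕1⊕0⊕0⊕0⊕1⊕0⊕1⊕0⊕0⊕1⊕0⊕1⊕1⊕1 = 1
p2 (pos 2,3,6,7,10,11,14,15,18,19,22,23,26,27,30,31): XOR of data positions = 0⊕1⊕0⊕1⊕0⊕1⊕0⊕1⊕0⊕0⊕1⊕1⊕1⊕1⊕1 = 1
p4 (pos 4,5,6,7,12,13,14,15,20,21,22,23,28,29,30,31): XOR of data positions = 1⊕1⊕0⊕0⊕1⊕1⊕0⊕0⊕0⊕0⊕1⊕0⊕1⊕1⊕1 = 0
p8 (pos 8,9,10,11,12,13,14,15,24,25,26,27,28,29,30,31): XOR of data positions = 0⊕1⊕0⊕0⊕1⊕1⊕0⊕1⊕0⊕1⊕1⊕0⊕1⊕1⊕1 = 1
p16 (pos 16,17,18,19,20,21,22,23,24,25,26,27,28,29,30,31): XOR of data positions = 1⊕1⊕0⊕0⊕0⊕0⊕1⊕1⊕0⊕1⊕1⊕0⊕1⊕1⊕1 = 1
Codeword: 1100110101001101110000110110111

1100110101001101110000110110111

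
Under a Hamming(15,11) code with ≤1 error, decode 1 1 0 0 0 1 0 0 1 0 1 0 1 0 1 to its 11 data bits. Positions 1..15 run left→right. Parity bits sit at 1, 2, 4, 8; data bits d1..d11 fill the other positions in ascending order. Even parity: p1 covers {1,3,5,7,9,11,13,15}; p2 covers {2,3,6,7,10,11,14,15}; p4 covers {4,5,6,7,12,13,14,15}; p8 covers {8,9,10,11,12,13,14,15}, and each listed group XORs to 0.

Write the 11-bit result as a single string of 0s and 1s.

s1 (pos 1,3,5,7,9,11,13,15): 1⊕0⊕0⊕0⊕1⊕1⊕1⊕1 = 1
s2 (pos 2,3,6,7,10,11,14,15): 1⊕0⊕1⊕0⊕0⊕1⊕0⊕1 = 0
s4 (pos 4,5,6,7,12,13,14,15): 0⊕0⊕1⊕0⊕0⊕1⊕0⊕1 = 1
s8 (pos 8,9,10,11,12,13,14,15): 0⊕1⊕0⊕1⊕0⊕1⊕0⊕1 = 0
Syndrome s8…s1 = 0101 → error at position 5.
Flip position 5: 110001001010101 → 110011001010101
Read data bits from positions 3,5,6,7,9,10,11,12,13,14,15: 01101010101

01101010101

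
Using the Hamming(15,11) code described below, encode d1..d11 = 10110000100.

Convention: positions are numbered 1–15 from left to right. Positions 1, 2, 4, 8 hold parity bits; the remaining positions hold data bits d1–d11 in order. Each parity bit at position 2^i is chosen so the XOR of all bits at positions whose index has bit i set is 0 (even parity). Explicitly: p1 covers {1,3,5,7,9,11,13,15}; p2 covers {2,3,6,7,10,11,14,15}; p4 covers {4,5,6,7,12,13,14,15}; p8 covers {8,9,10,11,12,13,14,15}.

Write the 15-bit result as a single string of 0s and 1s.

111101110000100

Place data at non-parity positions: p1 p2 1 p4 0 1 1 p8 0 0 0 0 1 0 0
p1 (pos 1,3,5,7,9,11,13,15): XOR of data positions = 1⊕0⊕1⊕0⊕0⊕1⊕0 = 1
p2 (pos 2,3,6,7,10,11,14,15): XOR of data positions = 1⊕1⊕1⊕0⊕0⊕0⊕0 = 1
p4 (pos 4,5,6,7,12,13,14,15): XOR of data positions = 0⊕1⊕1⊕0⊕1⊕0⊕0 = 1
p8 (pos 8,9,10,11,12,13,14,15): XOR of data positions = 0⊕0⊕0⊕0⊕1⊕0⊕0 = 1
Codeword: 111101110000100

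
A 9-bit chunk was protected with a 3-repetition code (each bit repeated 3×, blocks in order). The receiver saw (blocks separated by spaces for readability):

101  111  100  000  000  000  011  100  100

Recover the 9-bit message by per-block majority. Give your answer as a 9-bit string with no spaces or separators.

Block 1 (101): 2 ones → 1
Block 2 (111): 3 ones → 1
Block 3 (100): 1 one → 0
Block 4 (000): 0 ones → 0
Block 5 (000): 0 ones → 0
Block 6 (000): 0 ones → 0
Block 7 (011): 2 ones → 1
Block 8 (100): 1 one → 0
Block 9 (100): 1 one → 0

110000100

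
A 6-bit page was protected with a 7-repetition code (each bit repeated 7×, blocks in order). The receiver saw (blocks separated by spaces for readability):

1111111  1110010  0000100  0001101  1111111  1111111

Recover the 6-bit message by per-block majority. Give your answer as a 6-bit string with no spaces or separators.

Block 1 (1111111): 7 ones → 1
Block 2 (1110010): 4 ones → 1
Block 3 (0000100): 1 one → 0
Block 4 (0001101): 3 ones → 0
Block 5 (1111111): 7 ones → 1
Block 6 (1111111): 7 ones → 1

110011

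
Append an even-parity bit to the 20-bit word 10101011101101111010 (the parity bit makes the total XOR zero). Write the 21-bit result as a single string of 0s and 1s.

XOR of the 20 data bits: 1⊕0⊕1⊕0⊕1⊕0⊕1⊕1⊕1⊕0⊕1⊕1⊕0⊕1⊕1⊕1⊕1⊕0⊕1⊕0 = 1
Parity bit = 1 (so all 21 bits XOR to 0).

101010111011011110101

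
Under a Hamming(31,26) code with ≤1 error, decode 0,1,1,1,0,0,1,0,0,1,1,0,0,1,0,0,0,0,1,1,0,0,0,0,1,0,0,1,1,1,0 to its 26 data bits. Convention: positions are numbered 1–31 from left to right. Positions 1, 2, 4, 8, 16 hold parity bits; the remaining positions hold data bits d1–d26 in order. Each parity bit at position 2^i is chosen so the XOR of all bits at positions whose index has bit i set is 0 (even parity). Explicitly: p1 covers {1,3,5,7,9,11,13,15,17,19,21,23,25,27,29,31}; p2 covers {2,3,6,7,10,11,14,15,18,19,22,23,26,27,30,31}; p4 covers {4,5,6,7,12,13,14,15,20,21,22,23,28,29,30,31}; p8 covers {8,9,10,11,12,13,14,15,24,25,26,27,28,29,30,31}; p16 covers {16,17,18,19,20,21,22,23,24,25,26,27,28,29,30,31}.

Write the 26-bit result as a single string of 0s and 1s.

s1 (pos 1,3,5,7,9,11,13,15,17,19,21,23,25,27,29,31): 0⊕1⊕0⊕1⊕0⊕1⊕0⊕0⊕0⊕1⊕0⊕0⊕1⊕0⊕1⊕0 = 0
s2 (pos 2,3,6,7,10,11,14,15,18,19,22,23,26,27,30,31): 1⊕1⊕0⊕1⊕1⊕1⊕1⊕0⊕0⊕1⊕0⊕0⊕0⊕0⊕1⊕0 = 0
s4 (pos 4,5,6,7,12,13,14,15,20,21,22,23,28,29,30,31): 1⊕0⊕0⊕1⊕0⊕0⊕1⊕0⊕1⊕0⊕0⊕0⊕1⊕1⊕1⊕0 = 1
s8 (pos 8,9,10,11,12,13,14,15,24,25,26,27,28,29,30,31): 0⊕0⊕1⊕1⊕0⊕0⊕1⊕0⊕0⊕1⊕0⊕0⊕1⊕1⊕1⊕0 = 1
s16 (pos 16,17,18,19,20,21,22,23,24,25,26,27,28,29,30,31): 0⊕0⊕0⊕1⊕1⊕0⊕0⊕0⊕0⊕1⊕0⊕0⊕1⊕1⊕1⊕0 = 0
Syndrome s16…s1 = 01100 → error at position 12.
Flip position 12: 0111001001100100001100001001110 → 0111001001110100001100001001110
Read data bits from positions 3,5,6,7,9,10,11,12,13,14,15,17,18,19,20,21,22,23,24,25,26,27,28,29,30,31: 10010111010001100001001110

10010111010001100001001110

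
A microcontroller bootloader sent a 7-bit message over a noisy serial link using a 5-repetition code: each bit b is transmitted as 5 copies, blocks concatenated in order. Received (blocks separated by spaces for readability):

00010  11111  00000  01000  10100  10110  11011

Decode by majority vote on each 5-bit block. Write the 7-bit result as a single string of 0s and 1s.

Block 1 (00010): 1 one → 0
Block 2 (11111): 5 ones → 1
Block 3 (00000): 0 ones → 0
Block 4 (01000): 1 one → 0
Block 5 (10100): 2 ones → 0
Block 6 (10110): 3 ones → 1
Block 7 (11011): 4 ones → 1

0100011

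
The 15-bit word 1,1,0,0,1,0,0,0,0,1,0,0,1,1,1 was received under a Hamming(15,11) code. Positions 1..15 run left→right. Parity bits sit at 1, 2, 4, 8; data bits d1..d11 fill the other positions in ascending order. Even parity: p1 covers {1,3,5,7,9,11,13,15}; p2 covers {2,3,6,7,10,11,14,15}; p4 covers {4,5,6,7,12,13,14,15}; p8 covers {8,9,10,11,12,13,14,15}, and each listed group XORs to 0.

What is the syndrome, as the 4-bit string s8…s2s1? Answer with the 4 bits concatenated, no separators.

s1 (pos 1,3,5,7,9,11,13,15): 1⊕0⊕1⊕0⊕0⊕0⊕1⊕1 = 0
s2 (pos 2,3,6,7,10,11,14,15): 1⊕0⊕0⊕0⊕1⊕0⊕1⊕1 = 0
s4 (pos 4,5,6,7,12,13,14,15): 0⊕1⊕0⊕0⊕0⊕1⊕1⊕1 = 0
s8 (pos 8,9,10,11,12,13,14,15): 0⊕0⊕1⊕0⊕0⊕1⊕1⊕1 = 0
Syndrome s8…s1 = 0000 → no error.

0000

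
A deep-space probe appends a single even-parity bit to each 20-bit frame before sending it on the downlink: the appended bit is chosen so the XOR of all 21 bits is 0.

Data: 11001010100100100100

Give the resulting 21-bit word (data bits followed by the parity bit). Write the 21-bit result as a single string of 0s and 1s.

XOR of the 20 data bits: 1⊕1⊕0⊕0⊕1⊕0⊕1⊕0⊕1⊕0⊕0⊕1⊕0⊕0⊕1⊕0⊕0⊕1⊕0⊕0 = 0
Parity bit = 0 (so all 21 bits XOR to 0).

110010101001001001000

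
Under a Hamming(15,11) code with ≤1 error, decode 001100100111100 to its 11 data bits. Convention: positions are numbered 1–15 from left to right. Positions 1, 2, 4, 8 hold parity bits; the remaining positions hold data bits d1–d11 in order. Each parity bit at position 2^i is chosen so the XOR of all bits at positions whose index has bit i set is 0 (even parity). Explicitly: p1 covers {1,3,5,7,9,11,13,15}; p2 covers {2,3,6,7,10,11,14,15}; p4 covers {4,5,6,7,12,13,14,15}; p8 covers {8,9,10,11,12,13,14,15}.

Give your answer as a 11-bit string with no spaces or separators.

10010111100

s1 (pos 1,3,5,7,9,11,13,15): 0⊕1⊕0⊕1⊕0⊕1⊕1⊕0 = 0
s2 (pos 2,3,6,7,10,11,14,15): 0⊕1⊕0⊕1⊕1⊕1⊕0⊕0 = 0
s4 (pos 4,5,6,7,12,13,14,15): 1⊕0⊕0⊕1⊕1⊕1⊕0⊕0 = 0
s8 (pos 8,9,10,11,12,13,14,15): 0⊕0⊕1⊕1⊕1⊕1⊕0⊕0 = 0
Syndrome s8…s1 = 0000 → no error.
Read data bits from positions 3,5,6,7,9,10,11,12,13,14,15: 10010111100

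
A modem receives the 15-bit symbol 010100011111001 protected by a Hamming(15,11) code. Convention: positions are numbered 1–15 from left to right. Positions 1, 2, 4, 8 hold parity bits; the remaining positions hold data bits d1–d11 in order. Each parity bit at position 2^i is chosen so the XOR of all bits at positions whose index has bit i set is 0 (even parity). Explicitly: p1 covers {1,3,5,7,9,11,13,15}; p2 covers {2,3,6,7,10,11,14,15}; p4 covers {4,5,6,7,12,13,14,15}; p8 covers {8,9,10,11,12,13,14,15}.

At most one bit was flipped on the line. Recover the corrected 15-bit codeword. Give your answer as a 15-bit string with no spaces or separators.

s1 (pos 1,3,5,7,9,11,13,15): 0⊕0⊕0⊕0⊕1⊕1⊕0⊕1 = 1
s2 (pos 2,3,6,7,10,11,14,15): 1⊕0⊕0⊕0⊕1⊕1⊕0⊕1 = 0
s4 (pos 4,5,6,7,12,13,14,15): 1⊕0⊕0⊕0⊕1⊕0⊕0⊕1 = 1
s8 (pos 8,9,10,11,12,13,14,15): 1⊕1⊕1⊕1⊕1⊕0⊕0⊕1 = 0
Syndrome s8…s1 = 0101 → error at position 5.
Flip position 5: 010100011111001 → 010110011111001

010110011111001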